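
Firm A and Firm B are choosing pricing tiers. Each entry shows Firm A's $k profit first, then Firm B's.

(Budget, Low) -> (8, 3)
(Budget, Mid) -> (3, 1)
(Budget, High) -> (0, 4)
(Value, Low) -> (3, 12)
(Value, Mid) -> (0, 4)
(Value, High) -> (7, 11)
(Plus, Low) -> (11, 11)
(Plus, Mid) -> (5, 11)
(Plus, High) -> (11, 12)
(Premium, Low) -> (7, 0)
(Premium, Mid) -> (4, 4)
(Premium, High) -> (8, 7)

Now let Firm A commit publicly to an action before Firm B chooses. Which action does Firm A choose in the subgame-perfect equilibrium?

Work backward from Firm B's decision.
- Budget → Firm B plays High (best of 3, 1, 4); Firm A gets 0.
- Value → Firm B plays Low (best of 12, 4, 11); Firm A gets 3.
- Plus → Firm B plays High (best of 11, 11, 12); Firm A gets 11.
- Premium → Firm B plays High (best of 0, 4, 7); Firm A gets 8.
Maximizing over 0, 3, 11, 8, Firm A chooses Plus. Subgame-perfect outcome: (Plus, High) with payoffs (11, 12).

Plus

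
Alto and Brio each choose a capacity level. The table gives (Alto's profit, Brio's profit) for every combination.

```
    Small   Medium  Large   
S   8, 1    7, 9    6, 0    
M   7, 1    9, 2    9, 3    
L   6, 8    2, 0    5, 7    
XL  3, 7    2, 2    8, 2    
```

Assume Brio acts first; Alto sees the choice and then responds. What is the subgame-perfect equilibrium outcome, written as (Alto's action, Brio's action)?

(M, Large)

Work backward from Alto's decision.
- Small → Alto plays S (best of 8, 7, 6, 3); Brio gets 1.
- Medium → Alto plays M (best of 7, 9, 2, 2); Brio gets 2.
- Large → Alto plays M (best of 6, 9, 5, 8); Brio gets 3.
Maximizing over 1, 2, 3, Brio chooses Large. Subgame-perfect outcome: (M, Large) with payoffs (9, 3).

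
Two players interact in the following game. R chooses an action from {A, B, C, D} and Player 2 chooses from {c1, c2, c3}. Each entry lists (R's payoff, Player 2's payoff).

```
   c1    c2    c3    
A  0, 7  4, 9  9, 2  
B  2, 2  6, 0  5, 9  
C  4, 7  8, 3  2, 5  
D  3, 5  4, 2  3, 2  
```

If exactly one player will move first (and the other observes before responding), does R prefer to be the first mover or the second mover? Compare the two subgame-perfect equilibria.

If R leads: Player 2's best replies are A→c2, B→c3, C→c1, D→c1; R's induced payoffs 4, 5, 4, 3; outcome (B, c3), payoffs (5, 9).
If Player 2 leads: R's best replies are c1→C, c2→C, c3→A; Player 2's induced payoffs 7, 3, 2; outcome (C, c1), payoffs (4, 7).
R gets 5 moving first and 4 moving second, so R prefers to move first.

first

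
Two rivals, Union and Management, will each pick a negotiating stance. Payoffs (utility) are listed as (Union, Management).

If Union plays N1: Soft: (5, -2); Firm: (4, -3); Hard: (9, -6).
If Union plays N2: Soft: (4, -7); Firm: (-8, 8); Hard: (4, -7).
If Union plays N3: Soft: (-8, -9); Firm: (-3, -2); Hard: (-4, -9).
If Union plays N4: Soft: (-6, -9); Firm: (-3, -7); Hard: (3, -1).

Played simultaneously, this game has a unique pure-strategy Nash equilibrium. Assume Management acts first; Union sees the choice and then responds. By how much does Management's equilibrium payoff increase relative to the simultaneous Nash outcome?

0

Backward induction with Management moving first.
- Soft: Union compares 5, 4, -8, -6 and picks N1; Management would get -2.
- Firm: Union compares 4, -8, -3, -3 and picks N1; Management would get -3.
- Hard: Union compares 9, 4, -4, 3 and picks N1; Management would get -6.
Among -2, -3, -6, the best is -2 at Soft. Subgame-perfect outcome: (N1, Soft) with payoffs (5, -2).
Now find the simultaneous Nash equilibrium.
Union's best replies: Soft→N1; Firm→N1; Hard→N1.
Management's best replies: N1→Soft; N2→Firm; N3→Firm; N4→Hard.
Only (N1, Soft) has each player best-responding; Nash payoffs (5, -2).
Management's commitment gain: -2 − -2 = 0.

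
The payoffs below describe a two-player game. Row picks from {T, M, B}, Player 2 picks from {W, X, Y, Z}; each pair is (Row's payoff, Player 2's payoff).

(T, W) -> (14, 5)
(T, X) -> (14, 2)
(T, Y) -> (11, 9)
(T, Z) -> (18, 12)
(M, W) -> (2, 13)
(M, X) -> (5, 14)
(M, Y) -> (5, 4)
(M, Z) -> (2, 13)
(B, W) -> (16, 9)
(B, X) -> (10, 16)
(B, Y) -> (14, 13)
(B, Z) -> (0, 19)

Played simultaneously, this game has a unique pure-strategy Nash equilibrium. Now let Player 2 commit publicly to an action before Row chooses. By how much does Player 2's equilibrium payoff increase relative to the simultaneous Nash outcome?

Backward induction with Player 2 moving first.
- W → Row plays B (best of 14, 2, 16); Player 2 gets 9.
- X → Row plays T (best of 14, 5, 10); Player 2 gets 2.
- Y → Row plays B (best of 11, 5, 14); Player 2 gets 13.
- Z → Row plays T (best of 18, 2, 0); Player 2 gets 12.
Maximizing over 9, 2, 13, 12, Player 2 chooses Y. Subgame-perfect outcome: (B, Y) with payoffs (14, 13).
For the simultaneous game, intersect best replies.
Row's best replies: W→B; X→T; Y→B; Z→T.
Player 2's best replies: T→Z; M→X; B→Z.
The unique mutual best reply is (T, Z), giving (18, 12).
Player 2's commitment gain: 13 − 12 = 1.

1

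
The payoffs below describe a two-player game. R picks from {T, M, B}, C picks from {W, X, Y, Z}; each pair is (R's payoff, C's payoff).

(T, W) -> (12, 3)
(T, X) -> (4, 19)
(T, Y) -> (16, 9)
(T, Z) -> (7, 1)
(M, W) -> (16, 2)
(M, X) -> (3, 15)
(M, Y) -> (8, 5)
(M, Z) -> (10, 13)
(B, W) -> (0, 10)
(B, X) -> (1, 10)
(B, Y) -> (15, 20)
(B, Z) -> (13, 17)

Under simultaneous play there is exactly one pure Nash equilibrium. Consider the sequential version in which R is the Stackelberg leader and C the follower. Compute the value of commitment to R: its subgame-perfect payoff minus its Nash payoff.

11

Backward induction with R moving first.
- T: C compares 3, 19, 9, 1 and picks X; R would get 4.
- M: C compares 2, 15, 5, 13 and picks X; R would get 3.
- B: C compares 10, 10, 20, 17 and picks Y; R would get 15.
Maximizing over 4, 3, 15, R chooses B. Subgame-perfect outcome: (B, Y) with payoffs (15, 20).
Under simultaneous play:
R's best replies: W→M; X→T; Y→T; Z→B.
C's best replies: T→X; M→X; B→Y.
The unique mutual best reply is (T, X), giving (4, 19).
R's commitment gain: 15 − 4 = 11.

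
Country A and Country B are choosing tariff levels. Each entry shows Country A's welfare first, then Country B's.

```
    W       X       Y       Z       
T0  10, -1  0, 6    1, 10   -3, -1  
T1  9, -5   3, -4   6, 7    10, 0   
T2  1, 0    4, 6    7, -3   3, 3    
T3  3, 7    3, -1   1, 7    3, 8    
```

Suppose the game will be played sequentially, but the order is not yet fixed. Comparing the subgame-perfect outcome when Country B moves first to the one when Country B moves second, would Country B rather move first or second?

second

If Country A leads: Country B's best replies are T0→Y, T1→Y, T2→X, T3→Z; Country A's induced payoffs 1, 6, 4, 3; outcome (T1, Y), payoffs (6, 7).
If Country B leads: Country A's best replies are W→T0, X→T2, Y→T2, Z→T1; Country B's induced payoffs -1, 6, -3, 0; outcome (T2, X), payoffs (4, 6).
Country B gets 6 moving first and 7 moving second, so Country B prefers to move second.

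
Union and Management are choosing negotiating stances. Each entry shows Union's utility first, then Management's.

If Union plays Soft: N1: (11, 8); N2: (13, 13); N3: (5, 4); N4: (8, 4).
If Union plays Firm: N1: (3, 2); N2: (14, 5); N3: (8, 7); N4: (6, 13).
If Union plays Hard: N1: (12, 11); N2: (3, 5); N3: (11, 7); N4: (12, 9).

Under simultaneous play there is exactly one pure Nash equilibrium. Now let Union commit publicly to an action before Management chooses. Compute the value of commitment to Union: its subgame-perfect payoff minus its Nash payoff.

1

Work backward from Management's decision.
- Soft: Management compares 8, 13, 4, 4 and picks N2; Union would get 13.
- Firm: Management compares 2, 5, 7, 13 and picks N4; Union would get 6.
- Hard: Management compares 11, 5, 7, 9 and picks N1; Union would get 12.
Maximizing over 13, 6, 12, Union chooses Soft. Subgame-perfect outcome: (Soft, N2) with payoffs (13, 13).
Under simultaneous play:
Union's best replies: N1→Hard; N2→Firm; N3→Hard; N4→Hard.
Management's best replies: Soft→N2; Firm→N4; Hard→N1.
Only (Hard, N1) has each player best-responding; Nash payoffs (12, 11).
Union's commitment gain: 13 − 12 = 1.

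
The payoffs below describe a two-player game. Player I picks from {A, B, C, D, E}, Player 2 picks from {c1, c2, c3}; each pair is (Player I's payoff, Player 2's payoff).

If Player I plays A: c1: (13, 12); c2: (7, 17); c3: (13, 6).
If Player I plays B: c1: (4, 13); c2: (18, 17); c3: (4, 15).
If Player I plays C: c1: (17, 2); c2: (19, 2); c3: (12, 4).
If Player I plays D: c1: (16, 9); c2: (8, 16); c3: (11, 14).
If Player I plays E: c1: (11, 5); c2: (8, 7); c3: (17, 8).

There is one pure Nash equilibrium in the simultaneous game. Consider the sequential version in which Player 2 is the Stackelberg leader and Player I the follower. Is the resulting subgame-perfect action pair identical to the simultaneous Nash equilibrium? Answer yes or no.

Solve by backward induction (Player 2 leads).
- c1 → Player I plays C (best of 13, 4, 17, 16, 11); Player 2 gets 2.
- c2 → Player I plays C (best of 7, 18, 19, 8, 8); Player 2 gets 2.
- c3 → Player I plays E (best of 13, 4, 12, 11, 17); Player 2 gets 8.
Among 2, 2, 8, the best is 8 at c3. Subgame-perfect outcome: (E, c3) with payoffs (17, 8).
Now find the simultaneous Nash equilibrium.
Player I's best replies: c1→C; c2→C; c3→E.
Player 2's best replies: A→c2; B→c2; C→c3; D→c2; E→c3.
The unique mutual best reply is (E, c3), giving (17, 8).
Sequential outcome (E, c3) coincides with the Nash profile (E, c3).

yes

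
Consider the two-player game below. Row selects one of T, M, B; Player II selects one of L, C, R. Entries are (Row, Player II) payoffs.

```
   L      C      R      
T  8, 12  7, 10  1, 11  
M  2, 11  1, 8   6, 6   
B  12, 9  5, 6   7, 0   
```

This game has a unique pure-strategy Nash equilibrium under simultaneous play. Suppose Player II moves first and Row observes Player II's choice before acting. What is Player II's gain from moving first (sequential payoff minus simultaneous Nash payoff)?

Solve by backward induction (Player II leads).
- L → Row plays B (best of 8, 2, 12); Player II gets 9.
- C → Row plays T (best of 7, 1, 5); Player II gets 10.
- R → Row plays B (best of 1, 6, 7); Player II gets 0.
Maximizing over 9, 10, 0, Player II chooses C. Subgame-perfect outcome: (T, C) with payoffs (7, 10).
Under simultaneous play:
Row's best replies: L→B; C→T; R→B.
Player II's best replies: T→L; M→L; B→L.
Only (B, L) has each player best-responding; Nash payoffs (12, 9).
Player II's commitment gain: 10 − 9 = 1.

1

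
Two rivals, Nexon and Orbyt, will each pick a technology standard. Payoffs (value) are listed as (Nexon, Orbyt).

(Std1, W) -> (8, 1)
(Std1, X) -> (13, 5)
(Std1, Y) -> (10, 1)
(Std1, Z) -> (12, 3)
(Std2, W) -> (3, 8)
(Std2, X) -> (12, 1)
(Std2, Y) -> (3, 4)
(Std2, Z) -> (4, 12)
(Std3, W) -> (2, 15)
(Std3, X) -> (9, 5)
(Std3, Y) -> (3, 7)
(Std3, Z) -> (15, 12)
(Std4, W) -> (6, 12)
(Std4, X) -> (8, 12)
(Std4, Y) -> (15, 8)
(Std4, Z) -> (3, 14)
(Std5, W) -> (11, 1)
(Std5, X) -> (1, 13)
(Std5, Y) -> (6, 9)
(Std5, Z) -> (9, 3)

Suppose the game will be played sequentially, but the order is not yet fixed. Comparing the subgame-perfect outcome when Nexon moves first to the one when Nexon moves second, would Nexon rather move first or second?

second

If Nexon leads: Orbyt's best replies are Std1→X, Std2→Z, Std3→W, Std4→Z, Std5→X; Nexon's induced payoffs 13, 4, 2, 3, 1; outcome (Std1, X), payoffs (13, 5).
If Orbyt leads: Nexon's best replies are W→Std5, X→Std1, Y→Std4, Z→Std3; Orbyt's induced payoffs 1, 5, 8, 12; outcome (Std3, Z), payoffs (15, 12).
Nexon gets 13 moving first and 15 moving second, so Nexon prefers to move second.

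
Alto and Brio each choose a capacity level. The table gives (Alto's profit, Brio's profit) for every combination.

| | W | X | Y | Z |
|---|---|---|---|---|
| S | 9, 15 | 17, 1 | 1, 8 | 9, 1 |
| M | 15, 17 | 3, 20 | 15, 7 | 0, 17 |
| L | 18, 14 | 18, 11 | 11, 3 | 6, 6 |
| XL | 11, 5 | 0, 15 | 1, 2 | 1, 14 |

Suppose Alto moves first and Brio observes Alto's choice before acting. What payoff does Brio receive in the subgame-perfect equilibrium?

Solve by backward induction (Alto leads).
- S: Brio compares 15, 1, 8, 1 and picks W; Alto would get 9.
- M: Brio compares 17, 20, 7, 17 and picks X; Alto would get 3.
- L: Brio compares 14, 11, 3, 6 and picks W; Alto would get 18.
- XL: Brio compares 5, 15, 2, 14 and picks X; Alto would get 0.
Among 9, 3, 18, 0, the best is 18 at L. Subgame-perfect outcome: (L, W) with payoffs (18, 14).

14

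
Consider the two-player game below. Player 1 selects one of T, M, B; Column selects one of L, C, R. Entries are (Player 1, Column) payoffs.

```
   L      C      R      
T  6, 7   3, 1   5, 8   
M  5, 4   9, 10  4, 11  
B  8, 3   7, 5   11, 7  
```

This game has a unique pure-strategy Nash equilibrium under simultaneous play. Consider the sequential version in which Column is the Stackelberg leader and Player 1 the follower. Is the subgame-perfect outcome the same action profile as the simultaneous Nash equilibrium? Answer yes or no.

no

Work backward from Player 1's decision.
- L: Player 1 compares 6, 5, 8 and picks B; Column would get 3.
- C: Player 1 compares 3, 9, 7 and picks M; Column would get 10.
- R: Player 1 compares 5, 4, 11 and picks B; Column would get 7.
Among 3, 10, 7, the best is 10 at C. Subgame-perfect outcome: (M, C) with payoffs (9, 10).
Now find the simultaneous Nash equilibrium.
Player 1's best replies: L→B; C→M; R→B.
Column's best replies: T→R; M→R; B→R.
Only (B, R) has each player best-responding; Nash payoffs (11, 7).
Sequential outcome (M, C) differs from the Nash profile (B, R).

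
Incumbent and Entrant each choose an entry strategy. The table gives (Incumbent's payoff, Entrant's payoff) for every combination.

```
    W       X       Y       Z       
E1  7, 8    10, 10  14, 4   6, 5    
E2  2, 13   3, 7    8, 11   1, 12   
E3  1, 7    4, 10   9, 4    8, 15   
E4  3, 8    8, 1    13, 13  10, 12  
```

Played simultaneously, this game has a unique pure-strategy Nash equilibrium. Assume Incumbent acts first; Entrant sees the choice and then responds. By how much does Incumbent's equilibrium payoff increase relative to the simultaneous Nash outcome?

3

Solve by backward induction (Incumbent leads).
- E1 → Entrant plays X (best of 8, 10, 4, 5); Incumbent gets 10.
- E2 → Entrant plays W (best of 13, 7, 11, 12); Incumbent gets 2.
- E3 → Entrant plays Z (best of 7, 10, 4, 15); Incumbent gets 8.
- E4 → Entrant plays Y (best of 8, 1, 13, 12); Incumbent gets 13.
Among 10, 2, 8, 13, the best is 13 at E4. Subgame-perfect outcome: (E4, Y) with payoffs (13, 13).
Under simultaneous play:
Incumbent's best replies: W→E1; X→E1; Y→E1; Z→E4.
Entrant's best replies: E1→X; E2→W; E3→Z; E4→Y.
Only (E1, X) has each player best-responding; Nash payoffs (10, 10).
Incumbent's commitment gain: 13 − 10 = 3.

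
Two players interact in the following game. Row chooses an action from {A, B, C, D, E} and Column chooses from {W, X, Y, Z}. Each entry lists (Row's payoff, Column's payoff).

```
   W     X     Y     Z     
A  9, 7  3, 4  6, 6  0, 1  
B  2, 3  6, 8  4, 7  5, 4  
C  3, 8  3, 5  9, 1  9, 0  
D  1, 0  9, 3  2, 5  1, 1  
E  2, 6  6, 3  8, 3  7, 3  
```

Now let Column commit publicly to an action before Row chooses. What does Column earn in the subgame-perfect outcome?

7

Solve by backward induction (Column leads).
- W: Row compares 9, 2, 3, 1, 2 and picks A; Column would get 7.
- X: Row compares 3, 6, 3, 9, 6 and picks D; Column would get 3.
- Y: Row compares 6, 4, 9, 2, 8 and picks C; Column would get 1.
- Z: Row compares 0, 5, 9, 1, 7 and picks C; Column would get 0.
Maximizing over 7, 3, 1, 0, Column chooses W. Subgame-perfect outcome: (A, W) with payoffs (9, 7).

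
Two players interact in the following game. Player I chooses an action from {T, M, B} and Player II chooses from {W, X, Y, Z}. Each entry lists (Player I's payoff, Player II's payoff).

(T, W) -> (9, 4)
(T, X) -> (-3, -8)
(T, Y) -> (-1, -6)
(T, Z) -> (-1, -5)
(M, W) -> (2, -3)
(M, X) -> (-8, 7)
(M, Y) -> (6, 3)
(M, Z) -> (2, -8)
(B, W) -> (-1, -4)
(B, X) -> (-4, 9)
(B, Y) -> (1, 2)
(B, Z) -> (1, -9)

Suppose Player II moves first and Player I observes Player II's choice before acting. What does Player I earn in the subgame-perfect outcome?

9

Backward induction with Player II moving first.
- W: Player I compares 9, 2, -1 and picks T; Player II would get 4.
- X: Player I compares -3, -8, -4 and picks T; Player II would get -8.
- Y: Player I compares -1, 6, 1 and picks M; Player II would get 3.
- Z: Player I compares -1, 2, 1 and picks M; Player II would get -8.
Player II's induced payoffs are 4, -8, 3, -8, so Player II commits to W. Subgame-perfect outcome: (T, W) with payoffs (9, 4).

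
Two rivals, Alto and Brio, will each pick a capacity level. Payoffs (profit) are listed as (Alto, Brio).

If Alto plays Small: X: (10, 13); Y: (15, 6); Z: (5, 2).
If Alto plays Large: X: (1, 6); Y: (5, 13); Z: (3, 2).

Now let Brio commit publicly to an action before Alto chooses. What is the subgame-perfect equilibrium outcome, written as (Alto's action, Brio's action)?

Backward induction with Brio moving first.
- X → Alto plays Small (best of 10, 1); Brio gets 13.
- Y → Alto plays Small (best of 15, 5); Brio gets 6.
- Z → Alto plays Small (best of 5, 3); Brio gets 2.
Among 13, 6, 2, the best is 13 at X. Subgame-perfect outcome: (Small, X) with payoffs (10, 13).

(Small, X)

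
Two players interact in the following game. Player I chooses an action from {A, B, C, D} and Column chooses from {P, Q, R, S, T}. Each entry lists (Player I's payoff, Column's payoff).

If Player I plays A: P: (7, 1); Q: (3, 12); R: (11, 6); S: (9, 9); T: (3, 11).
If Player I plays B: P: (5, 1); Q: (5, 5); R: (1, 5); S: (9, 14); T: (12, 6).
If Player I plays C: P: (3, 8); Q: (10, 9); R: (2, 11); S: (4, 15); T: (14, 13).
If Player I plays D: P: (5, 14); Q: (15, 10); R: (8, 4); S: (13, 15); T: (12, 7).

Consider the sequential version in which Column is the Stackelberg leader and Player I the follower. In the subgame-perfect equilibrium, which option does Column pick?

S

Solve by backward induction (Column leads).
- P → Player I plays A (best of 7, 5, 3, 5); Column gets 1.
- Q → Player I plays D (best of 3, 5, 10, 15); Column gets 10.
- R → Player I plays A (best of 11, 1, 2, 8); Column gets 6.
- S → Player I plays D (best of 9, 9, 4, 13); Column gets 15.
- T → Player I plays C (best of 3, 12, 14, 12); Column gets 13.
Column's induced payoffs are 1, 10, 6, 15, 13, so Column commits to S. Subgame-perfect outcome: (D, S) with payoffs (13, 15).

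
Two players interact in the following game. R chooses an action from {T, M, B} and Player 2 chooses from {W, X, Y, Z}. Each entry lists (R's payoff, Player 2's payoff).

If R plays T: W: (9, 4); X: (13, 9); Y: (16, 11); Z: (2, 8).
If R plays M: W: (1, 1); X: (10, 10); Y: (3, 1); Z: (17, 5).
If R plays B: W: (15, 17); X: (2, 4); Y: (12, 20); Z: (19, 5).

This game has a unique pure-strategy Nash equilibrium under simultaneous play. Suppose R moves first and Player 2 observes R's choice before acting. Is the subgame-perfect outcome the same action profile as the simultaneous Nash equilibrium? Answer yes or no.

yes

Work backward from Player 2's decision.
- T: BR = Y, leader payoff 16.
- M: BR = X, leader payoff 10.
- B: BR = Y, leader payoff 12.
Among 16, 10, 12, the best is 16 at T. Subgame-perfect outcome: (T, Y) with payoffs (16, 11).
Under simultaneous play:
R's best replies: W→B; X→T; Y→T; Z→B.
Player 2's best replies: T→Y; M→X; B→Y.
The unique mutual best reply is (T, Y), giving (16, 11).
Sequential outcome (T, Y) coincides with the Nash profile (T, Y).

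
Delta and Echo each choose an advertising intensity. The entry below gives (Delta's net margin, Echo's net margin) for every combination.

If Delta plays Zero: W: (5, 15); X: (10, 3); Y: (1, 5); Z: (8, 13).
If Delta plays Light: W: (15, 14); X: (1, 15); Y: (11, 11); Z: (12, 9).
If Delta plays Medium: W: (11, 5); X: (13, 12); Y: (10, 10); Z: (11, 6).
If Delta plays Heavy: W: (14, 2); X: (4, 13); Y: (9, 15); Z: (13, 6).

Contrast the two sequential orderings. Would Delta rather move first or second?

second

If Delta leads: Echo's best replies are Zero→W, Light→X, Medium→X, Heavy→Y; Delta's induced payoffs 5, 1, 13, 9; outcome (Medium, X), payoffs (13, 12).
If Echo leads: Delta's best replies are W→Light, X→Medium, Y→Light, Z→Heavy; Echo's induced payoffs 14, 12, 11, 6; outcome (Light, W), payoffs (15, 14).
Delta gets 13 moving first and 15 moving second, so Delta prefers to move second.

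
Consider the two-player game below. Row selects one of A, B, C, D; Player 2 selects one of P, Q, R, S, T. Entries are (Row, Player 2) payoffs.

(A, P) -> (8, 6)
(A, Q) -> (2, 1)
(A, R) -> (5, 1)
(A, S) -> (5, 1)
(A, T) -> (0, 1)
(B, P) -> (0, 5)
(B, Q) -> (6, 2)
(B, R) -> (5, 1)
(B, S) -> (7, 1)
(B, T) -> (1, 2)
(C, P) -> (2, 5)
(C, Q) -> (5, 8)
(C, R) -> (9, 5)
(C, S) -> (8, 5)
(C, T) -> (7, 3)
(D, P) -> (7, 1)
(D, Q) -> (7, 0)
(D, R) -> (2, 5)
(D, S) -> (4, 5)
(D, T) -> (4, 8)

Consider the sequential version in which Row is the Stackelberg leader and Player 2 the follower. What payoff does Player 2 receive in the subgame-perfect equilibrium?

6

Backward induction with Row moving first.
- A: Player 2 compares 6, 1, 1, 1, 1 and picks P; Row would get 8.
- B: Player 2 compares 5, 2, 1, 1, 2 and picks P; Row would get 0.
- C: Player 2 compares 5, 8, 5, 5, 3 and picks Q; Row would get 5.
- D: Player 2 compares 1, 0, 5, 5, 8 and picks T; Row would get 4.
Maximizing over 8, 0, 5, 4, Row chooses A. Subgame-perfect outcome: (A, P) with payoffs (8, 6).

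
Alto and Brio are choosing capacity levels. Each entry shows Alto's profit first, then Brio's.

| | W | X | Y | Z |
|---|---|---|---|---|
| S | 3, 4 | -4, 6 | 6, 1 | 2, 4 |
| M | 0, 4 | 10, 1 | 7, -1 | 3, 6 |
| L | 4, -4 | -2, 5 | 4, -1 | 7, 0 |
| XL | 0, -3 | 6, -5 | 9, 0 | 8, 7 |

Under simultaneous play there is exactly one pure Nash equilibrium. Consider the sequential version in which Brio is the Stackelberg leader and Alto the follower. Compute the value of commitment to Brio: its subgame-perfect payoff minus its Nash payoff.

0

Solve by backward induction (Brio leads).
- W: BR = L, leader payoff -4.
- X: BR = M, leader payoff 1.
- Y: BR = XL, leader payoff 0.
- Z: BR = XL, leader payoff 7.
Among -4, 1, 0, 7, the best is 7 at Z. Subgame-perfect outcome: (XL, Z) with payoffs (8, 7).
Under simultaneous play:
Alto's best replies: W→L; X→M; Y→XL; Z→XL.
Brio's best replies: S→X; M→Z; L→X; XL→Z.
Only (XL, Z) has each player best-responding; Nash payoffs (8, 7).
Brio's commitment gain: 7 − 7 = 0.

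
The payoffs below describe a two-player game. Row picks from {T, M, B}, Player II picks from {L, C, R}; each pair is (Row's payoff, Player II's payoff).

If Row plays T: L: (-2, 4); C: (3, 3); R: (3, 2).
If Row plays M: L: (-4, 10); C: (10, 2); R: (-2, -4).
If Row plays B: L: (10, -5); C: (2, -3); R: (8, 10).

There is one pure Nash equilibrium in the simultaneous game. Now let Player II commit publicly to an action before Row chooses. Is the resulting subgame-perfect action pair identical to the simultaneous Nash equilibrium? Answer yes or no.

yes

Solve by backward induction (Player II leads).
- L: BR = B, leader payoff -5.
- C: BR = M, leader payoff 2.
- R: BR = B, leader payoff 10.
Among -5, 2, 10, the best is 10 at R. Subgame-perfect outcome: (B, R) with payoffs (8, 10).
Under simultaneous play:
Row's best replies: L→B; C→M; R→B.
Player II's best replies: T→L; M→L; B→R.
Only (B, R) has each player best-responding; Nash payoffs (8, 10).
Sequential outcome (B, R) coincides with the Nash profile (B, R).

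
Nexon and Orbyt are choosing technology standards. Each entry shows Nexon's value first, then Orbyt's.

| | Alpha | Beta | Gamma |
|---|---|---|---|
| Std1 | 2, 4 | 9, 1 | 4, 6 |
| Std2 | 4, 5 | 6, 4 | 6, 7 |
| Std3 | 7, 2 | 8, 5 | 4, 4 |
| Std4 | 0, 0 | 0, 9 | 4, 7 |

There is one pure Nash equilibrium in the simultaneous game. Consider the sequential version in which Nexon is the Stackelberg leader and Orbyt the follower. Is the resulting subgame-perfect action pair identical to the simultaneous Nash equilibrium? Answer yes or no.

no

Solve by backward induction (Nexon leads).
- Std1 → Orbyt plays Gamma (best of 4, 1, 6); Nexon gets 4.
- Std2 → Orbyt plays Gamma (best of 5, 4, 7); Nexon gets 6.
- Std3 → Orbyt plays Beta (best of 2, 5, 4); Nexon gets 8.
- Std4 → Orbyt plays Beta (best of 0, 9, 7); Nexon gets 0.
Nexon's induced payoffs are 4, 6, 8, 0, so Nexon commits to Std3. Subgame-perfect outcome: (Std3, Beta) with payoffs (8, 5).
For the simultaneous game, intersect best replies.
Nexon's best replies: Alpha→Std3; Beta→Std1; Gamma→Std2.
Orbyt's best replies: Std1→Gamma; Std2→Gamma; Std3→Beta; Std4→Beta.
The unique mutual best reply is (Std2, Gamma), giving (6, 7).
Sequential outcome (Std3, Beta) differs from the Nash profile (Std2, Gamma).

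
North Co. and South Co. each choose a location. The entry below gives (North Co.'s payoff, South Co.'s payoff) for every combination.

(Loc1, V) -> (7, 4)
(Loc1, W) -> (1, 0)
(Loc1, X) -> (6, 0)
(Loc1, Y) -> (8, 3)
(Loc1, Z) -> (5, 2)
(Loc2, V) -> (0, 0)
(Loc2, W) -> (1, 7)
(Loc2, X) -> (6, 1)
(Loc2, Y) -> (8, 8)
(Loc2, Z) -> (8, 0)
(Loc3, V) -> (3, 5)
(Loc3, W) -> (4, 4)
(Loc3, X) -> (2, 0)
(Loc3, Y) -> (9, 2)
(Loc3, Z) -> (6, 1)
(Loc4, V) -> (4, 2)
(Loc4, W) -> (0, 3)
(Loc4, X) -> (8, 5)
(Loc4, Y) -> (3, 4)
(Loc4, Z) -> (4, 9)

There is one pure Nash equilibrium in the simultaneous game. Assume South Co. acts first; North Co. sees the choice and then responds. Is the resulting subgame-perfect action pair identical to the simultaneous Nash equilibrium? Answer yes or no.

Work backward from North Co.'s decision.
- V → North Co. plays Loc1 (best of 7, 0, 3, 4); South Co. gets 4.
- W → North Co. plays Loc3 (best of 1, 1, 4, 0); South Co. gets 4.
- X → North Co. plays Loc4 (best of 6, 6, 2, 8); South Co. gets 5.
- Y → North Co. plays Loc3 (best of 8, 8, 9, 3); South Co. gets 2.
- Z → North Co. plays Loc2 (best of 5, 8, 6, 4); South Co. gets 0.
Maximizing over 4, 4, 5, 2, 0, South Co. chooses X. Subgame-perfect outcome: (Loc4, X) with payoffs (8, 5).
For the simultaneous game, intersect best replies.
North Co.'s best replies: V→Loc1; W→Loc3; X→Loc4; Y→Loc3; Z→Loc2.
South Co.'s best replies: Loc1→V; Loc2→Y; Loc3→V; Loc4→Z.
Only (Loc1, V) has each player best-responding; Nash payoffs (7, 4).
Sequential outcome (Loc4, X) differs from the Nash profile (Loc1, V).

no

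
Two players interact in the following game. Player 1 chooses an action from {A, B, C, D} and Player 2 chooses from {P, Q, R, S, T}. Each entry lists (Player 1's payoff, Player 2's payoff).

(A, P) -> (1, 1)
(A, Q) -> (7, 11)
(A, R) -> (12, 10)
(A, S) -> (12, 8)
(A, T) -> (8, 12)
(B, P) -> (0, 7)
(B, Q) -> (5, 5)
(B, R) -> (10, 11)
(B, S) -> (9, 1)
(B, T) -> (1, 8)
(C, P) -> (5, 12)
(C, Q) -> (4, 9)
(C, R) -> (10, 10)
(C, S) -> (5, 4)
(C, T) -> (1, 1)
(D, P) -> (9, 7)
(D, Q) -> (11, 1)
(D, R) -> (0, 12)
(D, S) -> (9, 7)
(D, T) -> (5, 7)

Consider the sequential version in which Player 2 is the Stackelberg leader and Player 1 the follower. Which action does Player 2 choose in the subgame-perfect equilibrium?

Backward induction with Player 2 moving first.
- P: BR = D, leader payoff 7.
- Q: BR = D, leader payoff 1.
- R: BR = A, leader payoff 10.
- S: BR = A, leader payoff 8.
- T: BR = A, leader payoff 12.
Maximizing over 7, 1, 10, 8, 12, Player 2 chooses T. Subgame-perfect outcome: (A, T) with payoffs (8, 12).

T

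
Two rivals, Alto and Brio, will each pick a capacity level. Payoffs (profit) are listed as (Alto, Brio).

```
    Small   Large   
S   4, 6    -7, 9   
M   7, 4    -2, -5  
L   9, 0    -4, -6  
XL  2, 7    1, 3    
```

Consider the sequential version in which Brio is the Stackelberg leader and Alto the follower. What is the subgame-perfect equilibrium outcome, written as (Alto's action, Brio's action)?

Backward induction with Brio moving first.
- Small: BR = L, leader payoff 0.
- Large: BR = XL, leader payoff 3.
Brio's induced payoffs are 0, 3, so Brio commits to Large. Subgame-perfect outcome: (XL, Large) with payoffs (1, 3).

(XL, Large)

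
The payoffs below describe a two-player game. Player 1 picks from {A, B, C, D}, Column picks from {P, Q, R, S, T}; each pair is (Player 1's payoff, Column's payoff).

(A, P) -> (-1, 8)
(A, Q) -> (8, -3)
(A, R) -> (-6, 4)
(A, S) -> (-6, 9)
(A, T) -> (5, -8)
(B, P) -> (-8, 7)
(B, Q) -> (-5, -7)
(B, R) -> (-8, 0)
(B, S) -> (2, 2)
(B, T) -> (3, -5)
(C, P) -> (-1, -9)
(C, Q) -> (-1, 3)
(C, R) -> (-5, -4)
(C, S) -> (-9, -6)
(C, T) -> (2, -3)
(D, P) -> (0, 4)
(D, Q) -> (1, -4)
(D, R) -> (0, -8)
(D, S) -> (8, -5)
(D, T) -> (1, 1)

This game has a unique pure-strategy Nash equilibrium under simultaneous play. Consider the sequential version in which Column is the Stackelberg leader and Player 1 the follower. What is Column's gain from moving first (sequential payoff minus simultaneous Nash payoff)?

Player 1 best-responds to each possible Column move:
- P: BR = D, leader payoff 4.
- Q: BR = A, leader payoff -3.
- R: BR = D, leader payoff -8.
- S: BR = D, leader payoff -5.
- T: BR = A, leader payoff -8.
Maximizing over 4, -3, -8, -5, -8, Column chooses P. Subgame-perfect outcome: (D, P) with payoffs (0, 4).
Now find the simultaneous Nash equilibrium.
Player 1's best replies: P→D; Q→A; R→D; S→D; T→A.
Column's best replies: A→S; B→P; C→Q; D→P.
Only (D, P) has each player best-responding; Nash payoffs (0, 4).
Column's commitment gain: 4 − 4 = 0.

0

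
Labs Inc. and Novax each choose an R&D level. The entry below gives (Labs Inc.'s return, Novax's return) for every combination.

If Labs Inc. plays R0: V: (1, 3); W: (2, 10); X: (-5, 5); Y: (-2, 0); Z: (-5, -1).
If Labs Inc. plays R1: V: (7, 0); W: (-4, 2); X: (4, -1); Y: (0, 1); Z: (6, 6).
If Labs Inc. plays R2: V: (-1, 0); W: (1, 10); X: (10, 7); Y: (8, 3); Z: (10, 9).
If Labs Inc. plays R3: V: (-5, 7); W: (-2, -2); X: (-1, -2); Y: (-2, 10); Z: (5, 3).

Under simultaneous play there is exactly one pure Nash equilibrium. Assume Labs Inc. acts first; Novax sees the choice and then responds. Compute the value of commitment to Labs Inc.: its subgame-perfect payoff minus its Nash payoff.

4

Work backward from Novax's decision.
- R0: BR = W, leader payoff 2.
- R1: BR = Z, leader payoff 6.
- R2: BR = W, leader payoff 1.
- R3: BR = Y, leader payoff -2.
Among 2, 6, 1, -2, the best is 6 at R1. Subgame-perfect outcome: (R1, Z) with payoffs (6, 6).
Under simultaneous play:
Labs Inc.'s best replies: V→R1; W→R0; X→R2; Y→R2; Z→R2.
Novax's best replies: R0→W; R1→Z; R2→W; R3→Y.
Only (R0, W) has each player best-responding; Nash payoffs (2, 10).
Labs Inc.'s commitment gain: 6 − 2 = 4.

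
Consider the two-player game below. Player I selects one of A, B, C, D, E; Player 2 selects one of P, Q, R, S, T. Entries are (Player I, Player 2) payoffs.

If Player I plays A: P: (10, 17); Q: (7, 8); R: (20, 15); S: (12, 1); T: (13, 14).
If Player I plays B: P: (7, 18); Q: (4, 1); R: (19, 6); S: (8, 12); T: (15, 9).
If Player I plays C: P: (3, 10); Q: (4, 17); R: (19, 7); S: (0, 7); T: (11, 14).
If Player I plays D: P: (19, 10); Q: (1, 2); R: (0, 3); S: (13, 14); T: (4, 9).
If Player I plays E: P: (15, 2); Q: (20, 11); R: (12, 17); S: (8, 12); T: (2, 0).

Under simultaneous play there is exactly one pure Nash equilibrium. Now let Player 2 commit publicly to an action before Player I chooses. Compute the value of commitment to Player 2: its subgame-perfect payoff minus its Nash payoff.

1

Work backward from Player I's decision.
- P: Player I compares 10, 7, 3, 19, 15 and picks D; Player 2 would get 10.
- Q: Player I compares 7, 4, 4, 1, 20 and picks E; Player 2 would get 11.
- R: Player I compares 20, 19, 19, 0, 12 and picks A; Player 2 would get 15.
- S: Player I compares 12, 8, 0, 13, 8 and picks D; Player 2 would get 14.
- T: Player I compares 13, 15, 11, 4, 2 and picks B; Player 2 would get 9.
Player 2's induced payoffs are 10, 11, 15, 14, 9, so Player 2 commits to R. Subgame-perfect outcome: (A, R) with payoffs (20, 15).
Now find the simultaneous Nash equilibrium.
Player I's best replies: P→D; Q→E; R→A; S→D; T→B.
Player 2's best replies: A→P; B→P; C→Q; D→S; E→R.
Only (D, S) has each player best-responding; Nash payoffs (13, 14).
Player 2's commitment gain: 15 − 14 = 1.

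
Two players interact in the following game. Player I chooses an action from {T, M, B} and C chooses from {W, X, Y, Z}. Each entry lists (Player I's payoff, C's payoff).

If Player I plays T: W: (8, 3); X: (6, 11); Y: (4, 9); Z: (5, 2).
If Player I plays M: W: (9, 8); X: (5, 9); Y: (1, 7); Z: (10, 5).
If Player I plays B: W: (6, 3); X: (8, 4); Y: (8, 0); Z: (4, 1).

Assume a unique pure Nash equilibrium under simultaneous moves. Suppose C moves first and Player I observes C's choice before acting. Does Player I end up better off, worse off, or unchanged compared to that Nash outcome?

better off

Work backward from Player I's decision.
- W: BR = M, leader payoff 8.
- X: BR = B, leader payoff 4.
- Y: BR = B, leader payoff 0.
- Z: BR = M, leader payoff 5.
C's induced payoffs are 8, 4, 0, 5, so C commits to W. Subgame-perfect outcome: (M, W) with payoffs (9, 8).
For the simultaneous game, intersect best replies.
Player I's best replies: W→M; X→B; Y→B; Z→M.
C's best replies: T→X; M→X; B→X.
Only (B, X) has each player best-responding; Nash payoffs (8, 4).
Player I earns 9 sequentially versus 8 at the Nash outcome: better off.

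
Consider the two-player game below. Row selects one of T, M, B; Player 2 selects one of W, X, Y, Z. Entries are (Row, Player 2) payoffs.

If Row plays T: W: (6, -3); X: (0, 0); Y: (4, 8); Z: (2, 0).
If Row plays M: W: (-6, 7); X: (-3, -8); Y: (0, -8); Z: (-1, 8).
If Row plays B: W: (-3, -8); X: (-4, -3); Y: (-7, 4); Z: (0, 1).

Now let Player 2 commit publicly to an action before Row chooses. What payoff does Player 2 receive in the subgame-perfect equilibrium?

8

Work backward from Row's decision.
- W: BR = T, leader payoff -3.
- X: BR = T, leader payoff 0.
- Y: BR = T, leader payoff 8.
- Z: BR = T, leader payoff 0.
Among -3, 0, 8, 0, the best is 8 at Y. Subgame-perfect outcome: (T, Y) with payoffs (4, 8).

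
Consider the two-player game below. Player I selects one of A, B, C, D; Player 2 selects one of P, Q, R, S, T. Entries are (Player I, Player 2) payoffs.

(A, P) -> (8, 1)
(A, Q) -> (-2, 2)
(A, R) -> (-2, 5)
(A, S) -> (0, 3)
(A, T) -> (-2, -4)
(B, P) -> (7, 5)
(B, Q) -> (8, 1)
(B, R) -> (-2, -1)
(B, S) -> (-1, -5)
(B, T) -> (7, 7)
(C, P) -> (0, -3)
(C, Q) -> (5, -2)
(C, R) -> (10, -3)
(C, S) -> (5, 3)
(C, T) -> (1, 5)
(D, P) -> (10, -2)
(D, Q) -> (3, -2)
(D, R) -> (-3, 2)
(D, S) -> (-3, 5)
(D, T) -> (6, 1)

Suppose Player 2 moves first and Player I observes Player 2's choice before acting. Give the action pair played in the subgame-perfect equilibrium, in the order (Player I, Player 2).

Player I best-responds to each possible Player 2 move:
- P: Player I compares 8, 7, 0, 10 and picks D; Player 2 would get -2.
- Q: Player I compares -2, 8, 5, 3 and picks B; Player 2 would get 1.
- R: Player I compares -2, -2, 10, -3 and picks C; Player 2 would get -3.
- S: Player I compares 0, -1, 5, -3 and picks C; Player 2 would get 3.
- T: Player I compares -2, 7, 1, 6 and picks B; Player 2 would get 7.
Among -2, 1, -3, 3, 7, the best is 7 at T. Subgame-perfect outcome: (B, T) with payoffs (7, 7).

(B, T)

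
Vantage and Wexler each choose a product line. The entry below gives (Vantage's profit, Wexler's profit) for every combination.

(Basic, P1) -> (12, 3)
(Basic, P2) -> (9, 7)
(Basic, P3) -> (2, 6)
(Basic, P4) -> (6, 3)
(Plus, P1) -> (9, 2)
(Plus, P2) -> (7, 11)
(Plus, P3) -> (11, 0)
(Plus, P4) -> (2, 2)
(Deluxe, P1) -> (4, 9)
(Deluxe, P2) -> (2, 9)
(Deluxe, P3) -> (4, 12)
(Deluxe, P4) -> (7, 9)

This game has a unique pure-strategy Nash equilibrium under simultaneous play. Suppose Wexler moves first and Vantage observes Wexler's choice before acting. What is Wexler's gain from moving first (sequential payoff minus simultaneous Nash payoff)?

2

Vantage best-responds to each possible Wexler move:
- P1: Vantage compares 12, 9, 4 and picks Basic; Wexler would get 3.
- P2: Vantage compares 9, 7, 2 and picks Basic; Wexler would get 7.
- P3: Vantage compares 2, 11, 4 and picks Plus; Wexler would get 0.
- P4: Vantage compares 6, 2, 7 and picks Deluxe; Wexler would get 9.
Wexler's induced payoffs are 3, 7, 0, 9, so Wexler commits to P4. Subgame-perfect outcome: (Deluxe, P4) with payoffs (7, 9).
Under simultaneous play:
Vantage's best replies: P1→Basic; P2→Basic; P3→Plus; P4→Deluxe.
Wexler's best replies: Basic→P2; Plus→P2; Deluxe→P3.
Only (Basic, P2) has each player best-responding; Nash payoffs (9, 7).
Wexler's commitment gain: 9 − 7 = 2.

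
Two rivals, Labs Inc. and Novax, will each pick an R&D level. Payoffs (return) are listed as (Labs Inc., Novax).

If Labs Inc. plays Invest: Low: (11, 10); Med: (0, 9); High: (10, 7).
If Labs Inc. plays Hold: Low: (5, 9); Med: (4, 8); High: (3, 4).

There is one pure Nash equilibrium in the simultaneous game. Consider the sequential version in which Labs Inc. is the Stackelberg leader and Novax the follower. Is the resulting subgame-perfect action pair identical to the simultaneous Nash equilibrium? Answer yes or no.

yes

Work backward from Novax's decision.
- Invest: BR = Low, leader payoff 11.
- Hold: BR = Low, leader payoff 5.
Among 11, 5, the best is 11 at Invest. Subgame-perfect outcome: (Invest, Low) with payoffs (11, 10).
For the simultaneous game, intersect best replies.
Labs Inc.'s best replies: Low→Invest; Med→Hold; High→Invest.
Novax's best replies: Invest→Low; Hold→Low.
The unique mutual best reply is (Invest, Low), giving (11, 10).
Sequential outcome (Invest, Low) coincides with the Nash profile (Invest, Low).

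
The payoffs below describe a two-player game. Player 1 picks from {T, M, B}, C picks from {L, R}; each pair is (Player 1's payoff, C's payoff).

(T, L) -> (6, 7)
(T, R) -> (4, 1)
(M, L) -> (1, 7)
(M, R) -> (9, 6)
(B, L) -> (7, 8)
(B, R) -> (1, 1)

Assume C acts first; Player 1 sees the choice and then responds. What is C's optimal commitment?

L

Player 1 best-responds to each possible C move:
- L → Player 1 plays B (best of 6, 1, 7); C gets 8.
- R → Player 1 plays M (best of 4, 9, 1); C gets 6.
Maximizing over 8, 6, C chooses L. Subgame-perfect outcome: (B, L) with payoffs (7, 8).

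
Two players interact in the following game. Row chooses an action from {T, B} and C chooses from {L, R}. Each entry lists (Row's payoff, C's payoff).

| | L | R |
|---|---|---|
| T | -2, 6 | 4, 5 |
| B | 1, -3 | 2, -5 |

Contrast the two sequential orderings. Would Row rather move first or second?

If Row leads: C's best replies are T→L, B→L; Row's induced payoffs -2, 1; outcome (B, L), payoffs (1, -3).
If C leads: Row's best replies are L→B, R→T; C's induced payoffs -3, 5; outcome (T, R), payoffs (4, 5).
Row gets 1 moving first and 4 moving second, so Row prefers to move second.

second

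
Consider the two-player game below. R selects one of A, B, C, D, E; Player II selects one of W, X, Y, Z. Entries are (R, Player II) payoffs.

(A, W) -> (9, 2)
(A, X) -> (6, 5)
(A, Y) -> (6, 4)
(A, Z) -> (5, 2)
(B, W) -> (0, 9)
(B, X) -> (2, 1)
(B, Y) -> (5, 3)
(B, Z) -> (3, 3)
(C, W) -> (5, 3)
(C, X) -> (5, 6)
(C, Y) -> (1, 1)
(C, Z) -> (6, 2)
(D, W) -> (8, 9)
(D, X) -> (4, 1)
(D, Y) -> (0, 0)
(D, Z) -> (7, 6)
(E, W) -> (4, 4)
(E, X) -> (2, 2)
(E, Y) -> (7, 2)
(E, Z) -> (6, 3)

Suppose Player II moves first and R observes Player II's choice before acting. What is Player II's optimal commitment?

Z

Backward induction with Player II moving first.
- W → R plays A (best of 9, 0, 5, 8, 4); Player II gets 2.
- X → R plays A (best of 6, 2, 5, 4, 2); Player II gets 5.
- Y → R plays E (best of 6, 5, 1, 0, 7); Player II gets 2.
- Z → R plays D (best of 5, 3, 6, 7, 6); Player II gets 6.
Among 2, 5, 2, 6, the best is 6 at Z. Subgame-perfect outcome: (D, Z) with payoffs (7, 6).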